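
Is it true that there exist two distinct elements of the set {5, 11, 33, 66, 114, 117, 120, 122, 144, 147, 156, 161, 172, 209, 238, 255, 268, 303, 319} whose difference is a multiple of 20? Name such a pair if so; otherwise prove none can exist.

Reduce each element modulo 20: 5↦5, 11↦11, 33↦13, 66↦6, 114↦14, 117↦17, 120↦0, 122↦2, 144↦4, 147↦7, 156↦16, 161↦1, 172↦12, 209↦9, 238↦18, 255↦15, 268↦8, 303↦3, 319↦19.
No residue repeats among the 19 elements, so no pair has difference ≡ 0 (mod 20).

No, no such pair exists.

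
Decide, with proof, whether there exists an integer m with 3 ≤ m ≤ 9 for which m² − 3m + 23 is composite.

At m = 5: 5² − 3·5 + 23 = 33 = 3·11, which is composite.

m = 5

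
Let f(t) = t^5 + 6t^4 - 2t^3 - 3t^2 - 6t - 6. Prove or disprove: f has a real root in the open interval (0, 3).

Yes, f has a root in the interval.

f(0) = -6 and f(3) = 624, which have opposite signs.
Since f is a polynomial it is continuous on [0, 3].
By the Intermediate Value Theorem, f takes the value 0 somewhere in the open interval.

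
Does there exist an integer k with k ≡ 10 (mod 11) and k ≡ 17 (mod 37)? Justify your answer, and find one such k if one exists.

Since 11 and 37 share no common factor, CRT says the pair of congruences has a solution (unique mod 407).
Any solution of the first congruence is k = 10 + 11t; substituting into the second, 11t ≡ 17 − 10 ≡ 7 (mod 37).
Note 11·27 = 297 ≡ 1 (mod 37) (as 297 − 1 = 8·37), so 11⁻¹ ≡ 27.
Therefore t ≡ 27·7 = 189 ≡ 4 (mod 37).
With t = 4: k = 10 + 11·4 = 54.
Check: 54 mod 11 = 10, 54 mod 37 = 17. ✓

k = 54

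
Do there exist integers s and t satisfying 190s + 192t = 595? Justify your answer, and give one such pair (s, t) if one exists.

gcd(190, 192) = 2, so every integer of the form 190s + 192t is a multiple of 2.
But 595 is not a multiple of 2 (it leaves remainder 1).
Therefore 190s + 192t = 595 has no solution in integers.

No, no such integers exist.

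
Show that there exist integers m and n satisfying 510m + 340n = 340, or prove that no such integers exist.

Since gcd(510, 340) = 170 and 340 = 170·2, Bézout's identity guarantees a solution.
Dividing through by 170 reduces the equation to 3m + 2n = 2.
Dividing repeatedly: 3 = 1·2 + 1, 2 = 2·1 + 0.
Back-substituting, 1 = 3 − 1·2; that is, 3·1 + 2·(-1) = 1.
Times 2: 3·2 + 2·(-2) = 2, so (2, -2) solves it.
Subtracting 1·2 from m and adding 1·3 to n gives the tidier solution (0, 1).
Check: 510·0 + 340·1 = 0 + 340 = 340. ✓

m = 0, n = 1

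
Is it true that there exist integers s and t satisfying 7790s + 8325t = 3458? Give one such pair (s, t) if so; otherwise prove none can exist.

There are no such integers.

Both 7790 and 8325 are divisible by gcd(7790, 8325) = 5, hence so is any combination 7790s + 8325t.
But 3458 = 5·691 + 3, so 5 ∤ 3458.
Therefore 7790s + 8325t = 3458 has no solution in integers.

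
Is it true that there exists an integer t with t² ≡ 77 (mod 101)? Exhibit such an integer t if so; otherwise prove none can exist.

Take t = 28. Then 28² = 784 = 7·101 + 77, so 28² ≡ 77 (mod 101).

t = 28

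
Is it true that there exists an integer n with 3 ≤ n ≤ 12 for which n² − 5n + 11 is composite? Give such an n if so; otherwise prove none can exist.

At n = 12: 12² − 5·12 + 11 = 95 = 5·19, which is composite.

n = 12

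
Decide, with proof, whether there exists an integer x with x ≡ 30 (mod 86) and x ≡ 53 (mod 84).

Reduce both congruences modulo 2, which divides 86 and 84: they say x ≡ 30 (mod 2) and x ≡ 53 (mod 2).
But 30 mod 2 = 0 while 53 mod 2 = 1, a contradiction.
Therefore no such x exists.

There is no such integer.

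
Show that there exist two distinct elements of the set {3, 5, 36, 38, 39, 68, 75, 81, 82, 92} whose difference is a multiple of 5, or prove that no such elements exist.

3 mod 5 = 3 and 38 mod 5 = 3, so 38 − 3 = 35 = 7·5.

3 and 38 are such a pair.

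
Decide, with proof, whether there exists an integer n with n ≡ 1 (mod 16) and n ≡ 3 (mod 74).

n = 225

gcd(16, 74) = 2. A simultaneous solution exists iff 1 ≡ 3 (mod 2); here 1 mod 2 = 1 = 3 mod 2, so it does.
Write n = 1 + 16t. Then 16t ≡ 3 − 1 ≡ 2 (mod 74); dividing through by 2 gives 8t ≡ 1 (mod 37).
Note 8·14 = 112 ≡ 1 (mod 37) (as 112 − 1 = 3·37), so 8⁻¹ ≡ 14.
Therefore t ≡ 14·1 = 14 (mod 37).
Then n = 1 + 16·14 = 225.
Check: 225 mod 16 = 1, 225 mod 74 = 3. ✓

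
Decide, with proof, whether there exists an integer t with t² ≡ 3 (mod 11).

Take t = 6. Then 6² = 36 = 3·11 + 3, so 6² ≡ 3 (mod 11).

t = 6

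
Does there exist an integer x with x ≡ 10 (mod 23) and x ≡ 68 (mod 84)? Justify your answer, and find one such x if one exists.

x = 1160

Since 23 and 84 share no common factor, CRT says the pair of congruences has a solution (unique mod 1932).
Any solution of the first congruence is x = 10 + 23t; substituting into the second, 23t ≡ 68 − 10 ≡ 58 (mod 84).
To invert 23 modulo 84: 84 = 3·23 + 15, 23 = 1·15 + 8, 15 = 1·8 + 7, 8 = 1·7 + 1, 7 = 7·1 + 0, and unwinding, 1 = 8 − 1·7 = 8 − (15 − 1·8) = −15 + 2·8 = −15 + 2·(23 − 1·15) = 2·23 − 3·15 = 2·23 − 3·(84 − 3·23) = −3·84 + 11·23. Thus 23⁻¹ ≡ 11 (mod 84).
Multiplying by 11: t ≡ 11·58 = 638 ≡ 50 (mod 84).
Taking t = 50 gives x = 10 + 23·50 = 1160.
Check: 1160 mod 23 = 10, 1160 mod 84 = 68. ✓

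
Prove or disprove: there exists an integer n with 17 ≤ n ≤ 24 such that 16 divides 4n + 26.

No such integer n in that range exists.

For n = 17, 18, …, 24 the values of 4n + 26 modulo 16 are 14, 2, 6, 10, 14, 2, 6, 10 respectively.
The residue 0 does not occur, so no n in [17, 24] makes 4n + 26 a multiple of 16.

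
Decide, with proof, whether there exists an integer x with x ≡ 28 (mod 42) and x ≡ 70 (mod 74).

x = 70

The moduli are not coprime: gcd(42, 74) = 2. Compatibility requires 2 ∣ (70 − 28) = 42, which holds, so solutions exist.
List candidates x ≡ 28 (mod 42): 28, 70. Modulo 74 these are 28, 70; 70 gives 70 as required.
Check: 70 mod 42 = 28, 70 mod 74 = 70. ✓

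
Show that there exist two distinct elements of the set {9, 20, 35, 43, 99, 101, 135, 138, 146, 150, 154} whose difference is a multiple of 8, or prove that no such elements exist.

Yes: 35 and 43.

35 mod 8 = 3 and 43 mod 8 = 3, so 43 − 35 = 8 = 1·8.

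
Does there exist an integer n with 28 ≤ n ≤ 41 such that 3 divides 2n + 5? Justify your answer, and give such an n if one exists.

At n = 28 the value 61 is not a multiple of 3. Try n = 29: 2·29 + 5 = 63 = 21·3, which is divisible by 3.

n = 29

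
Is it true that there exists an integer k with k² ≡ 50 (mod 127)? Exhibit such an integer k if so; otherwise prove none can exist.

k = 80 works: 80² = 6400, and 6400 − 50 = 6350 = 50·127.

k = 80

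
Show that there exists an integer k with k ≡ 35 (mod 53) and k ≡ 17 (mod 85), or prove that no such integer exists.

k = 3162

The moduli 53 and 85 are coprime, so by the Chinese Remainder Theorem a unique solution modulo 4505 exists.
Any solution of the first congruence is k = 35 + 53t; substituting into the second, 53t ≡ 17 − 35 ≡ 67 (mod 85).
Note 53·77 = 4081 ≡ 1 (mod 85) (as 4081 − 1 = 48·85), so 53⁻¹ ≡ 77.
Multiplying by 77: t ≡ 77·67 = 5159 ≡ 59 (mod 85).
With t = 59: k = 35 + 53·59 = 3162.
Verify: 3162 = 59·53 + 35 and 3162 = 37·85 + 17. ✓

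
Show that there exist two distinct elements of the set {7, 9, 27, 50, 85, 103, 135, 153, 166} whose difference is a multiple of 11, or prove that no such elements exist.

No, no such pair exists.

Residues mod 11: 7↦7, 9↦9, 27↦5, 50↦6, 85↦8, 103↦4, 135↦3, 153↦10, 166↦1.
These 9 residues are pairwise different, hence no difference of two elements is divisible by 11.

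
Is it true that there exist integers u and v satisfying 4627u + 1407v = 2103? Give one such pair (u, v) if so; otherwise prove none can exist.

There are no such integers.

gcd(4627, 1407) = 7, so every integer of the form 4627u + 1407v is a multiple of 7.
However 2103 leaves remainder 3 on division by 7.
Therefore 4627u + 1407v = 2103 has no solution in integers.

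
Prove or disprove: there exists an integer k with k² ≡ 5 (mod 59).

Take k = 8. Then 8² = 64 = 1·59 + 5, so 8² ≡ 5 (mod 59).

k = 8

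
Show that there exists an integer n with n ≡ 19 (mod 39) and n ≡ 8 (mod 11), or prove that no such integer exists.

The moduli 39 and 11 are coprime, so by the Chinese Remainder Theorem a unique solution modulo 429 exists.
Any solution of the first congruence is n = 19 + 39t; substituting into the second, 39t ≡ 8 − 19 ≡ 0 (mod 11).
39 ≡ 6 (mod 11), so this reads 6t ≡ 0 (mod 11). t = 0 satisfies this.
With t = 0: n = 19 + 39·0 = 19.
Indeed 19 ≡ 19 (mod 39) and 19 ≡ 8 (mod 11).

n = 19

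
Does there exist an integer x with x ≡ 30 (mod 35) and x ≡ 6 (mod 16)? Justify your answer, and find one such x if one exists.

x = 310

Since 35 and 16 share no common factor, CRT says the pair of congruences has a solution (unique mod 560).
Write x = 30 + 35t and require 30 + 35t ≡ 6 (mod 16), i.e. 35t ≡ 8 (mod 16).
35 ≡ 3 (mod 16), so this reads 3t ≡ 8 (mod 16). Note 3·11 = 33 ≡ 1 (mod 16) (as 33 − 1 = 2·16), so 3⁻¹ ≡ 11.
Therefore t ≡ 11·8 = 88 ≡ 8 (mod 16).
With t = 8: x = 30 + 35·8 = 310.
Indeed 310 ≡ 30 (mod 35) and 310 ≡ 6 (mod 16).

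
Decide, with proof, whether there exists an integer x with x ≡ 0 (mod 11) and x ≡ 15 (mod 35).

x = 330

gcd(11, 35) = 1, so the Chinese Remainder Theorem guarantees exactly one residue class mod 385 satisfying both.
Any solution of the first congruence is x = 0 + 11t; substituting into the second, 11t ≡ 15 − 0 ≡ 15 (mod 35).
To invert 11 modulo 35: 35 = 3·11 + 2, 11 = 5·2 + 1, 2 = 2·1 + 0, and unwinding, 1 = 11 − 5·2 = 11 − 5·(35 − 3·11) = −5·35 + 16·11. Thus 11⁻¹ ≡ 16 (mod 35).
Multiplying by 16: t ≡ 16·15 = 240 ≡ 30 (mod 35).
Taking t = 30 gives x = 0 + 11·30 = 330.
Check: 330 mod 11 = 0, 330 mod 35 = 15. ✓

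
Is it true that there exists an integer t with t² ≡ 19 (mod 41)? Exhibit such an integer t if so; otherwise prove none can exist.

41 is prime, so by Euler's criterion 19 is a square mod 41 iff 19^((41−1)/2) = 19^20 ≡ 1 (mod 41).
Repeated squaring mod 41: 19^2 = 361 ≡ 33; 19^4 ≡ 33² = 1089 ≡ 23; 19^8 ≡ 23² = 529 ≡ 37; 19^16 ≡ 37² = 1369 ≡ 16.
Since 20 = 16 + 4, 19^20 ≡ 16 · 23; multiplying out mod 41: 16·23 = 368 ≡ 40. Thus 19^20 ≡ 40 ≡ −1 (mod 41).
By Euler's criterion 19 is a quadratic non-residue mod 41: no t satisfies t² ≡ 19 (mod 41).

No, no such integer exists.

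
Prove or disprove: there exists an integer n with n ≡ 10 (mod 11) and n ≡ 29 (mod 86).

n = 373

gcd(11, 86) = 1, so the Chinese Remainder Theorem guarantees exactly one residue class mod 946 satisfying both.
Any solution of the first congruence is n = 10 + 11t; substituting into the second, 11t ≡ 29 − 10 ≡ 19 (mod 86).
Invert 11 mod 86 by the Euclidean algorithm: 86 = 7·11 + 9, 11 = 1·9 + 2, 9 = 4·2 + 1, 2 = 2·1 + 0; back-substituting, 1 = 9 − 4·2 = 9 − 4·(11 − 1·9) = −4·11 + 5·9 = −4·11 + 5·(86 − 7·11) = 5·86 − 39·11. Hence 11·(-39) ≡ 1, so 11⁻¹ ≡ -39 ≡ 47 (mod 86).
Therefore t ≡ 47·19 = 893 ≡ 33 (mod 86).
With t = 33: n = 10 + 11·33 = 373.
Indeed 373 ≡ 10 (mod 11) and 373 ≡ 29 (mod 86).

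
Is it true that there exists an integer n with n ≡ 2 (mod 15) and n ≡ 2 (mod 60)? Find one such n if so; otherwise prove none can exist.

n = 2

gcd(15, 60) = 15. A simultaneous solution exists iff 2 ≡ 2 (mod 15); here 2 mod 15 = 2 = 2 mod 15, so it does.
In fact n = 2 itself already satisfies 2 mod 60 = 2.
Check: 2 mod 15 = 2, 2 mod 60 = 2. ✓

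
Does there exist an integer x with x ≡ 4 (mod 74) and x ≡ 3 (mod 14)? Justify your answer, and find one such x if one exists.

gcd(74, 14) = 2. If x ≡ 4 (mod 74) and x ≡ 3 (mod 14), then x ≡ 4 (mod 2) and x ≡ 3 (mod 2).
These are incompatible: 4 − 3 = 1 is not divisible by 2.
So no integer satisfies both congruences.

No, no such integer exists.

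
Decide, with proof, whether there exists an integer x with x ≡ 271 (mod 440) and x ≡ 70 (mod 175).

No, no such integer exists.

Both moduli are multiples of 5 = gcd(440, 175), so any solution would satisfy x ≡ 271 and x ≡ 70 modulo 5 simultaneously.
But 271 mod 5 = 1 while 70 mod 5 = 0, a contradiction.
Hence the system has no solution.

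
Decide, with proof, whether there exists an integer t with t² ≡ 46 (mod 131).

t = 96

t = 96 works: 96² = 9216, and 9216 − 46 = 9170 = 70·131.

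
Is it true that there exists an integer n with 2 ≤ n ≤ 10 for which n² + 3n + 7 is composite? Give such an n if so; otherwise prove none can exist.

n = 8

At n = 8: 8² + 3·8 + 7 = 95 = 5·19, which is composite.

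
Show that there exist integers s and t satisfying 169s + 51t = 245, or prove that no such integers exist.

s = 44, t = -141

169 and 51 are coprime, so 169s + 51t ranges over all of ℤ.
Euclidean algorithm: 169 = 3·51 + 16, 51 = 3·16 + 3, 16 = 5·3 + 1, 3 = 3·1 + 0.
Unwinding: 1 = 16 − 5·3 = 16 − 5·(51 − 3·16) = −5·51 + 16·16 = −5·51 + 16·(169 − 3·51) = 16·169 − 53·51, i.e. 169·16 + 51·(-53) = 1.
Times 245: 169·3920 + 51·(-12985) = 245, so (3920, -12985) solves it.
Shifting by a multiple of (51, −169) keeps it a solution: s = 3920 − 76·51 = 44, t = -12985 + 76·169 = -141.
Check: 169·44 + 51·(-141) = 7436 − 7191 = 245. ✓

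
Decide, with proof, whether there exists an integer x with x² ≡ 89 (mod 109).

Take x = 31. Then 31² = 961 = 8·109 + 89, so 31² ≡ 89 (mod 109).

x = 31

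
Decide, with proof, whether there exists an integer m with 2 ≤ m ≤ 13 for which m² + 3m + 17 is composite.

m = 7

At m = 7: 7² + 3·7 + 17 = 87 = 3·29, which is composite.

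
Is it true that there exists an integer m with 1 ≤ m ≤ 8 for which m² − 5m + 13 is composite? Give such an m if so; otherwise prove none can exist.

At m = 7: 7² − 5·7 + 13 = 27 = 3·9, which is composite.

m = 7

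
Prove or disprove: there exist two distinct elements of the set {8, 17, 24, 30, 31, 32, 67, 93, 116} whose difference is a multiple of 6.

The pair (8, 32) works.

Both 8 and 32 leave remainder 2 on division by 6; their difference 24 = 4·6 is a multiple of 6.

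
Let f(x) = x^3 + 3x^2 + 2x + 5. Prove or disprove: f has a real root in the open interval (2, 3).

f(2) = 29 and f(3) = 65, both positive, so a sign-change argument is unavailable; we show f keeps this sign on the whole interval.
Shift to the endpoint 2: with x = 2 + u (0 < u < 1), one computes f(2 + u) = u^3 + 9u^2 + 26u + 29.
All 4 nonzero coefficients of this polynomial in u are positive; hence for u > 0 the value is a sum of positive terms (the constant 29 among them).
So f is strictly positive on (2, 3); no root exists in the interval.

No such root exists.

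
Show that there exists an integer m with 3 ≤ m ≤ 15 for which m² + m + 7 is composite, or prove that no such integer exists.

m = 14

At m = 14: 14² + 14 + 7 = 217 = 7·31, which is composite.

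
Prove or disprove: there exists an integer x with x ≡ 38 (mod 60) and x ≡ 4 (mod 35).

gcd(60, 35) = 5. If x ≡ 38 (mod 60) and x ≡ 4 (mod 35), then x ≡ 38 (mod 5) and x ≡ 4 (mod 5).
These are incompatible: 38 − 4 = 34 is not divisible by 5.
Therefore no such x exists.

No, no such integer exists.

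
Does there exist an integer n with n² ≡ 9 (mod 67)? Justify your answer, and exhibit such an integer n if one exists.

n = 64

Take n = 64. Then 64² = 4096 = 61·67 + 9, so 64² ≡ 9 (mod 67).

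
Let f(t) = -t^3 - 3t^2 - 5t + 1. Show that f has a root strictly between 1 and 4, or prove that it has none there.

Evaluate at the endpoints: f(1) = -8, f(4) = -131 — same sign (negative).
The derivative f'(t) = -3t^2 - 6t - 5 is a quadratic with discriminant (-6)² − 4·(-3)·(-5) = -24 < 0; it never vanishes, so it is always negative (sign of the leading coefficient).
Hence f is strictly decreasing on ℝ, and in particular on [1, 4]. A strictly monotone function with same-sign endpoint values stays negative on the whole interval, so f has no zero in (1, 4).

No such root exists.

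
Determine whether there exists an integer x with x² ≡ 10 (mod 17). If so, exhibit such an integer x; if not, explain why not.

No such integer exists.

Since (17 − x)² ≡ x² (mod 17), it suffices to square x = 0, 1, …, 8: the residues are 0, 1, 4, 9, 16, 8, 2, 15, 13.
The set of squares mod 17 is therefore {0, 1, 2, 4, 8, 9, 13, 15, 16}, which does not contain 10.
Hence no integer x has x² ≡ 10 (mod 17).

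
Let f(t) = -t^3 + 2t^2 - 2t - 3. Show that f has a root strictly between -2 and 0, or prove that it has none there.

Such a root exists.

f(-2) = 17 and f(0) = -3, which have opposite signs.
As a polynomial, f is continuous on every closed interval.
By the Intermediate Value Theorem, f takes the value 0 somewhere in the open interval.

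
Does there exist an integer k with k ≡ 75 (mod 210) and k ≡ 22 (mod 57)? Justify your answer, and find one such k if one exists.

No, no such integer exists.

Reduce both congruences modulo 3, which divides 210 and 57: they say k ≡ 75 (mod 3) and k ≡ 22 (mod 3).
But 75 mod 3 = 0 while 22 mod 3 = 1, a contradiction.
Therefore no such k exists.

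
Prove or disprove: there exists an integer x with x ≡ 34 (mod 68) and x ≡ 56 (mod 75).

x = 2006

Since 68 and 75 share no common factor, CRT says the pair of congruences has a solution (unique mod 5100).
Write x = 34 + 68t and require 34 + 68t ≡ 56 (mod 75), i.e. 68t ≡ 22 (mod 75).
Note 68·32 = 2176 ≡ 1 (mod 75) (as 2176 − 1 = 29·75), so 68⁻¹ ≡ 32.
Therefore t ≡ 32·22 = 704 ≡ 29 (mod 75).
With t = 29: x = 34 + 68·29 = 2006.
Verify: 2006 = 29·68 + 34 and 2006 = 26·75 + 56. ✓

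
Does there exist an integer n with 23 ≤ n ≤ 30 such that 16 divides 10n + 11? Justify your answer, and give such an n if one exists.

No, no such integer n in that range exists.

At n = 23, 10·23 + 11 = 241 ≡ 1 (mod 16), and each step in n adds 10, giving residues 1, 11, 5, 15, 9, 3, 13, 7 for n = 23, 24, …, 30.
The residue 0 does not occur, so no n in [23, 30] makes 10n + 11 a multiple of 16.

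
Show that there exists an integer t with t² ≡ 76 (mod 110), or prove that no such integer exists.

There is no such integer.

Reduce modulo 11, which divides 110: we would need t² ≡ 10 (mod 11).
Squares mod 11 repeat after t = 5 (as (−t)² = t²); for t = 0..5 they are 0, 1, 4, 9, 5, 3.
The set of squares mod 11 is therefore {0, 1, 3, 4, 5, 9}, which does not contain 10.
Therefore t² ≡ 76 (mod 110) has no solution.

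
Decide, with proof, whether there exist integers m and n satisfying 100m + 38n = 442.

m = 1, n = 9

Since gcd(100, 38) = 2 and 442 = 2·221, Bézout's identity guarantees a solution.
Dividing through by 2 reduces the equation to 50m + 19n = 221.
Euclidean algorithm: 50 = 2·19 + 12, 19 = 1·12 + 7, 12 = 1·7 + 5, 7 = 1·5 + 2, 5 = 2·2 + 1, 2 = 2·1 + 0.
Working back up the chain: 1 = 5 − 2·2 = 5 − 2·(7 − 1·5) = −2·7 + 3·5 = −2·7 + 3·(12 − 1·7) = 3·12 − 5·7 = 3·12 − 5·(19 − 1·12) = −5·19 + 8·12 = −5·19 + 8·(50 − 2·19) = 8·50 − 21·19. So 50·8 + 19·(-21) = 1.
Times 221: 50·1768 + 19·(-4641) = 221, so (1768, -4641) solves it.
Subtracting 93·19 from m and adding 93·50 to n gives the tidier solution (1, 9).
Check: 100·1 + 38·9 = 100 + 342 = 442. ✓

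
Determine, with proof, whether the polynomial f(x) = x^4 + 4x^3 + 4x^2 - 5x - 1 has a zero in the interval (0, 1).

Yes, f has a root in the interval.

f(0) = -1 and f(1) = 3, which have opposite signs.
Since f is a polynomial it is continuous on [0, 1].
By the Intermediate Value Theorem f must vanish at some point of (0, 1).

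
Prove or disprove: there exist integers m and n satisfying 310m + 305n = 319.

gcd(310, 305) = 5, so every integer of the form 310m + 305n is a multiple of 5.
But 319 is not a multiple of 5 (it leaves remainder 4).
Therefore 310m + 305n = 319 has no solution in integers.

No such integers exist.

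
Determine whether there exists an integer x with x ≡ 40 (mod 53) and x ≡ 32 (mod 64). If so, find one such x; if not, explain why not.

gcd(53, 64) = 1, so the Chinese Remainder Theorem guarantees exactly one residue class mod 3392 satisfying both.
Write x = 40 + 53t and require 40 + 53t ≡ 32 (mod 64), i.e. 53t ≡ 56 (mod 64).
Since 53·29 = 1537 = 24·64 + 1, the inverse of 53 mod 64 is 29.
Therefore t ≡ 29·56 = 1624 ≡ 24 (mod 64).
Taking t = 24 gives x = 40 + 53·24 = 1312.
Verify: 1312 = 24·53 + 40 and 1312 = 20·64 + 32. ✓

x = 1312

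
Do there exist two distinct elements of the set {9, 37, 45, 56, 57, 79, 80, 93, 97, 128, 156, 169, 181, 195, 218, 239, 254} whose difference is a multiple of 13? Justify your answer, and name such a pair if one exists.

Reduce each element mod 13: 9↦9, 37↦11, 45↦6, 56↦4, 57↦5, 79↦1, 80↦2, 93↦2, 97↦6, 128↦11, 156↦0, 169↦0, 181↦12, 195↦0, 218↦10, 239↦5, 254↦7. The residue 11 repeats (at 37 and 128), and 128 − 37 = 91 = 7·13.

Yes: 37 and 128.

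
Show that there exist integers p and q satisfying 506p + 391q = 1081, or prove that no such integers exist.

gcd(506, 391) = 23, and 23 divides 1081, so integer solutions exist.
Dividing through by 23 reduces the equation to 22p + 17q = 47.
Euclidean algorithm: 22 = 1·17 + 5, 17 = 3·5 + 2, 5 = 2·2 + 1, 2 = 2·1 + 0.
Back-substituting, 1 = 5 − 2·2 = 5 − 2·(17 − 3·5) = −2·17 + 7·5 = −2·17 + 7·(22 − 1·17) = 7·22 − 9·17; that is, 22·7 + 17·(-9) = 1.
Times 47: 22·329 + 17·(-423) = 47, so (329, -423) solves it.
Subtracting 19·17 from p and adding 19·22 to q gives the tidier solution (6, -5).
Indeed 506·6 + 391·(-5) = 3036 − 1955 = 1081.

p = 6, q = -5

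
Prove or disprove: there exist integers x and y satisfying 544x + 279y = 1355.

544 and 279 are coprime, so 544x + 279y ranges over all of ℤ.
Run the Euclidean algorithm on 544 and 279: 544 = 1·279 + 265, 279 = 1·265 + 14, 265 = 18·14 + 13, 14 = 1·13 + 1, 13 = 13·1 + 0.
Back-substituting, 1 = 14 − 1·13 = 14 − (265 − 18·14) = −265 + 19·14 = −265 + 19·(279 − 1·265) = 19·279 − 20·265 = 19·279 − 20·(544 − 1·279) = −20·544 + 39·279; that is, 544·(-20) + 279·39 = 1.
Times 1355: 544·(-27100) + 279·52845 = 1355, so (-27100, 52845) solves it.
Adding 98·279 to x and subtracting 98·544 from y gives the tidier solution (242, -467).
Indeed 544·242 + 279·(-467) = 131648 − 130293 = 1355.

x = 242, y = -467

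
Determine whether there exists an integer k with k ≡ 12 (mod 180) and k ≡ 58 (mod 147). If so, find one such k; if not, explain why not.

Both moduli are multiples of 3 = gcd(180, 147), so any solution would satisfy k ≡ 12 and k ≡ 58 modulo 3 simultaneously.
However 12 ≡ 0 and 58 ≡ 1 (mod 3), and 0 ≠ 1.
So no integer satisfies both congruences.

There is no such integer.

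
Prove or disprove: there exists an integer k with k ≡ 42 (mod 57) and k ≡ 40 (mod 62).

k = 2892

Since 57 and 62 share no common factor, CRT says the pair of congruences has a solution (unique mod 3534).
Any solution of the first congruence is k = 42 + 57t; substituting into the second, 57t ≡ 40 − 42 ≡ 60 (mod 62).
Invert 57 mod 62 by the Euclidean algorithm: 62 = 1·57 + 5, 57 = 11·5 + 2, 5 = 2·2 + 1, 2 = 2·1 + 0; back-substituting, 1 = 5 − 2·2 = 5 − 2·(57 − 11·5) = −2·57 + 23·5 = −2·57 + 23·(62 − 1·57) = 23·62 − 25·57. Hence 57·(-25) ≡ 1, so 57⁻¹ ≡ -25 ≡ 37 (mod 62).
Therefore t ≡ 37·60 = 2220 ≡ 50 (mod 62).
With t = 50: k = 42 + 57·50 = 2892.
Verify: 2892 = 50·57 + 42 and 2892 = 46·62 + 40. ✓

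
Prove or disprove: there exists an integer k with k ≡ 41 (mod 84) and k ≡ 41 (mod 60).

The moduli are not coprime: gcd(84, 60) = 12. Compatibility requires 12 ∣ (41 − 41) = 0, which holds, so solutions exist.
The smallest candidate k = 41 works directly: 41 ≡ 41 (mod 60).
Check: 41 mod 84 = 41, 41 mod 60 = 41. ✓

k = 41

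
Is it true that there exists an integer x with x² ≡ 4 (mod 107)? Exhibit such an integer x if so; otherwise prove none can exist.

x = 2

Take x = 2. Then 2² = 4, and since 0 ≤ 4 < 107 this is already reduced: 2² ≡ 4 (mod 107).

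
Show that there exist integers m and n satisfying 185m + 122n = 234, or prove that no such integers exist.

m = 56, n = -83

185 and 122 are coprime, so 185m + 122n ranges over all of ℤ.
Euclidean algorithm: 185 = 1·122 + 63, 122 = 1·63 + 59, 63 = 1·59 + 4, 59 = 14·4 + 3, 4 = 1·3 + 1, 3 = 3·1 + 0.
Back-substituting, 1 = 4 − 1·3 = 4 − (59 − 14·4) = −59 + 15·4 = −59 + 15·(63 − 1·59) = 15·63 − 16·59 = 15·63 − 16·(122 − 1·63) = −16·122 + 31·63 = −16·122 + 31·(185 − 1·122) = 31·185 − 47·122; that is, 185·31 + 122·(-47) = 1.
Multiplying through by 234: m = 31·234 = 7254, n = (-47)·234 = -10998 is a solution.
Shifting by a multiple of (122, −185) keeps it a solution: m = 7254 − 59·122 = 56, n = -10998 + 59·185 = -83.
Indeed 185·56 + 122·(-83) = 10360 − 10126 = 234.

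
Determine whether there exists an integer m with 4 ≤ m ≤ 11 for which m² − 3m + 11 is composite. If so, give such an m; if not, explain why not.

m = 7

At m = 7: 7² − 3·7 + 11 = 39 = 3·13, which is composite.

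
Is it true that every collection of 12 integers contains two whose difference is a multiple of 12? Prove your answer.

Take the 12 consecutive integers 28, 29, …, 39: their residues mod 12 are all distinct because 12 ≤ 12.
The differences between them range over 1, …, 11, none of which is divisible by 12.

No; for instance {28, 29, 30, 31, 32, 33, 34, 35, 36, 37, 38, 39} is a counterexample.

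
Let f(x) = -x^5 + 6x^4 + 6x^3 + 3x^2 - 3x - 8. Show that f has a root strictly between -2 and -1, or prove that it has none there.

f(-2) = 90 and f(-1) = -1, which have opposite signs.
As a polynomial, f is continuous on every closed interval.
By the Intermediate Value Theorem f must vanish at some point of (-2, -1).

Yes, f has a root in the interval.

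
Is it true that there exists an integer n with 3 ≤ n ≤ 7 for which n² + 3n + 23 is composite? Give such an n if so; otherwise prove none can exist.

n = 6

At n = 6: 6² + 3·6 + 23 = 77 = 7·11, which is composite.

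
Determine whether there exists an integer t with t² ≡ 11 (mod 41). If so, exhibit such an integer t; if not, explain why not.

41 is prime, so by Euler's criterion 11 is a square mod 41 iff 11^((41−1)/2) = 11^20 ≡ 1 (mod 41).
Repeated squaring mod 41: 11^2 = 121 ≡ 39; 11^4 ≡ 39² = 1521 ≡ 4; 11^8 ≡ 4² = 16 ≡ 16; 11^16 ≡ 16² = 256 ≡ 10.
Since 20 = 16 + 4, 11^20 ≡ 10 · 4; multiplying out mod 41: 10·4 = 40 ≡ 40. Thus 11^20 ≡ 40 ≡ −1 (mod 41).
By Euler's criterion 11 is a quadratic non-residue mod 41: no t satisfies t² ≡ 11 (mod 41).

There is no such integer.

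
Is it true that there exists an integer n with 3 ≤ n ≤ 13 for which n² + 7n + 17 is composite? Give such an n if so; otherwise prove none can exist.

n = 11

At n = 11: 11² + 7·11 + 17 = 215 = 5·43, which is composite.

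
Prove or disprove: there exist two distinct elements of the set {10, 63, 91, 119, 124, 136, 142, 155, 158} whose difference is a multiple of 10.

No, no such pair exists.

Residues mod 10: 10↦0, 63↦3, 91↦1, 119↦9, 124↦4, 136↦6, 142↦2, 155↦5, 158↦8.
These 9 residues are pairwise different, hence no difference of two elements is divisible by 10.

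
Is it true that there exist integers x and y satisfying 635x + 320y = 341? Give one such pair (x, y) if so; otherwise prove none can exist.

No, no such integers exist.

Both 635 and 320 are divisible by gcd(635, 320) = 5, hence so is any combination 635x + 320y.
However 341 leaves remainder 1 on division by 5.
Hence no integers x, y satisfy the equation.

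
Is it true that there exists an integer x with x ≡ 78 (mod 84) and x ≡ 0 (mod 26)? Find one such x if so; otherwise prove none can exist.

x = 78

gcd(84, 26) = 2. A simultaneous solution exists iff 78 ≡ 0 (mod 2); here 78 mod 2 = 0 = 0 mod 2, so it does.
The smallest candidate x = 78 works directly: 78 ≡ 0 (mod 26).
Verify: 78 = 0·84 + 78 and 78 = 3·26 + 0. ✓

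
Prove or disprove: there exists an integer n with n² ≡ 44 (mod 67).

Apply Euler's criterion with the prime 67: 44 is a quadratic residue iff 44^33 ≡ 1 (mod 67), and a non-residue iff it is ≡ −1.
Repeated squaring mod 67: 44^2 = 1936 ≡ 60; 44^4 ≡ 60² = 3600 ≡ 49; 44^8 ≡ 49² = 2401 ≡ 56; 44^16 ≡ 56² = 3136 ≡ 54; 44^32 ≡ 54² = 2916 ≡ 35.
Since 33 = 32 + 1, 44^33 ≡ 35 · 44; multiplying out mod 67: 35·44 = 1540 ≡ 66. Thus 44^33 ≡ 66 ≡ −1 (mod 67).
By Euler's criterion 44 is a quadratic non-residue mod 67: no n satisfies n² ≡ 44 (mod 67).

No such integer exists.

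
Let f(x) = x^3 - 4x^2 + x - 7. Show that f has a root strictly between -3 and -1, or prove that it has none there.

f has no root in that interval.

f(-3) = -73 and f(-1) = -13, both negative, so a sign-change argument is unavailable; we show f keeps this sign on the whole interval.
Shift to the endpoint -1: with x = -1 − u (0 < u < 2), one computes f(-1 − u) = -u^3 - 7u^2 - 12u - 13.
The nonzero coefficients here are all negative, so for u > 0 every term is negative (or zero), and the constant term -13 is strictly negative.
Therefore f(x) < 0 throughout (-3, -1), and f has no zero there.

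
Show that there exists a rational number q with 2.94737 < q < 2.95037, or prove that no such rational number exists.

Scale by 20: the interval becomes (58.94740, 59.00740), which contains the integer 59.
So q = 59/20 works: it is a ratio of integers, and dividing 20·2.94737 < 59 < 20·2.95037 through by 20 gives 2.94737 < 59/20 < 2.95037.

q = 59/20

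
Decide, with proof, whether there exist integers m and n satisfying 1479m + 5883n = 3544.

There are no such integers.

Any value of 1479m + 5883n is a multiple of gcd(1479, 5883) = 3.
However 3544 leaves remainder 1 on division by 3.
Therefore 1479m + 5883n = 3544 has no solution in integers.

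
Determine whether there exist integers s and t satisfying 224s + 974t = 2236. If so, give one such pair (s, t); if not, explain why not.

Every value of 224s + 974t is a multiple of gcd(224, 974) = 2; since 2 ∣ 2236, solutions exist.
Dividing through by 2 reduces the equation to 112s + 487t = 1118.
Euclidean algorithm: 487 = 4·112 + 39, 112 = 2·39 + 34, 39 = 1·34 + 5, 34 = 6·5 + 4, 5 = 1·4 + 1, 4 = 4·1 + 0.
Working back up the chain: 1 = 5 − 1·4 = 5 − (34 − 6·5) = −34 + 7·5 = −34 + 7·(39 − 1·34) = 7·39 − 8·34 = 7·39 − 8·(112 − 2·39) = −8·112 + 23·39 = −8·112 + 23·(487 − 4·112) = 23·487 − 100·112. So 112·(-100) + 487·23 = 1.
Times 1118: 112·(-111800) + 487·25714 = 1118, so (-111800, 25714) solves it.
Shifting by a multiple of (487, −112) keeps it a solution: s = -111800 + 230·487 = 210, t = 25714 − 230·112 = -46.
Check: 224·210 + 974·(-46) = 47040 − 44804 = 2236. ✓

s = 210, t = -46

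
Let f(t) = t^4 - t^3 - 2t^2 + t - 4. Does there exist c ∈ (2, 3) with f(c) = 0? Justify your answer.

f(2) = -2 and f(3) = 35, which have opposite signs.
Since f is a polynomial it is continuous on [2, 3].
So by the Intermediate Value Theorem there is a c strictly between 2 and 3 with f(c) = 0.

Such a root exists.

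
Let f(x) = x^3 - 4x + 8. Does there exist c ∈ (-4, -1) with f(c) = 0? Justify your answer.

Such a root exists.

f(-4) = -40 and f(-1) = 11, which have opposite signs.
Since f is a polynomial it is continuous on [-4, -1].
By the Intermediate Value Theorem, f takes the value 0 somewhere in the open interval.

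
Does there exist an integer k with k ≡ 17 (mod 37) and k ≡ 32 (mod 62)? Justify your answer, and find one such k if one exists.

Since 37 and 62 share no common factor, CRT says the pair of congruences has a solution (unique mod 2294).
Any solution of the first congruence is k = 17 + 37t; substituting into the second, 37t ≡ 32 − 17 ≡ 15 (mod 62).
Note 37·57 = 2109 ≡ 1 (mod 62) (as 2109 − 1 = 34·62), so 37⁻¹ ≡ 57.
Therefore t ≡ 57·15 = 855 ≡ 49 (mod 62).
Taking t = 49 gives k = 17 + 37·49 = 1830.
Verify: 1830 = 49·37 + 17 and 1830 = 29·62 + 32. ✓

k = 1830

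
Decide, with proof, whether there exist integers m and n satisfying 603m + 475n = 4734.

603 and 475 are coprime, so 603m + 475n ranges over all of ℤ.
Dividing repeatedly: 603 = 1·475 + 128, 475 = 3·128 + 91, 128 = 1·91 + 37, 91 = 2·37 + 17, 37 = 2·17 + 3, 17 = 5·3 + 2, 3 = 1·2 + 1, 2 = 2·1 + 0.
Back-substituting, 1 = 3 − 1·2 = 3 − (17 − 5·3) = −17 + 6·3 = −17 + 6·(37 − 2·17) = 6·37 − 13·17 = 6·37 − 13·(91 − 2·37) = −13·91 + 32·37 = −13·91 + 32·(128 − 1·91) = 32·128 − 45·91 = 32·128 − 45·(475 − 3·128) = −45·475 + 167·128 = −45·475 + 167·(603 − 1·475) = 167·603 − 212·475; that is, 603·167 + 475·(-212) = 1.
Multiplying through by 4734: m = 167·4734 = 790578, n = (-212)·4734 = -1003608 is a solution.
Subtracting 1664·475 from m and adding 1664·603 to n gives the tidier solution (178, -216).
Check: 603·178 + 475·(-216) = 107334 − 102600 = 4734. ✓

m = 178, n = -216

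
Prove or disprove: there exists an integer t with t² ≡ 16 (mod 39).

t = 35 works: 35² = 1225, and 1225 − 16 = 1209 = 31·39.

t = 35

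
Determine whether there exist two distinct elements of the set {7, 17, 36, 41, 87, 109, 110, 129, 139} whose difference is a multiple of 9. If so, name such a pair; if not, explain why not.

No, no such pair exists.

Reduce each element modulo 9: 7↦7, 17↦8, 36↦0, 41↦5, 87↦6, 109↦1, 110↦2, 129↦3, 139↦4.
No residue repeats among the 9 elements, so no pair has difference ≡ 0 (mod 9).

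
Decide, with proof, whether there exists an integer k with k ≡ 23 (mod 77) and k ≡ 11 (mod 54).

Since 77 and 54 share no common factor, CRT says the pair of congruences has a solution (unique mod 4158).
Write k = 23 + 77t and require 23 + 77t ≡ 11 (mod 54), i.e. 77t ≡ 42 (mod 54).
77 ≡ 23 (mod 54), so this reads 23t ≡ 42 (mod 54). Since 23·47 = 1081 = 20·54 + 1, the inverse of 23 mod 54 is 47.
Therefore t ≡ 47·42 = 1974 ≡ 30 (mod 54).
With t = 30: k = 23 + 77·30 = 2333.
Verify: 2333 = 30·77 + 23 and 2333 = 43·54 + 11. ✓

k = 2333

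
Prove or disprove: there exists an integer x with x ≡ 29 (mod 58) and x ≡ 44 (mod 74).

gcd(58, 74) = 2. If x ≡ 29 (mod 58) and x ≡ 44 (mod 74), then x ≡ 29 (mod 2) and x ≡ 44 (mod 2).
However 29 ≡ 1 and 44 ≡ 0 (mod 2), and 1 ≠ 0.
Therefore no such x exists.

There is no such integer.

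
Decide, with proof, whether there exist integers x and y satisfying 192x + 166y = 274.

x = 68, y = -77

Since gcd(192, 166) = 2 and 274 = 2·137, Bézout's identity guarantees a solution.
Dividing through by 2 reduces the equation to 96x + 83y = 137.
Run the Euclidean algorithm on 96 and 83: 96 = 1·83 + 13, 83 = 6·13 + 5, 13 = 2·5 + 3, 5 = 1·3 + 2, 3 = 1·2 + 1, 2 = 2·1 + 0.
Back-substituting, 1 = 3 − 1·2 = 3 − (5 − 1·3) = −5 + 2·3 = −5 + 2·(13 − 2·5) = 2·13 − 5·5 = 2·13 − 5·(83 − 6·13) = −5·83 + 32·13 = −5·83 + 32·(96 − 1·83) = 32·96 − 37·83; that is, 96·32 + 83·(-37) = 1.
Scaling by 137 gives the particular solution (x, y) = (4384, -5069).
The general solution is x = 4384 + 83k, y = -5069 − 96k; taking k = -52 gives the smaller pair x = 68, y = -77.
Indeed 192·68 + 166·(-77) = 13056 − 12782 = 274.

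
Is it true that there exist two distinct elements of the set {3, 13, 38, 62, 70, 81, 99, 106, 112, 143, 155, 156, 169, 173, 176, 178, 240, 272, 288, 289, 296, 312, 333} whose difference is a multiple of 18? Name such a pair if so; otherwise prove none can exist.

Both 38 and 272 leave remainder 2 on division by 18; their difference 234 = 13·18 is a multiple of 18.

Yes: 38 and 272.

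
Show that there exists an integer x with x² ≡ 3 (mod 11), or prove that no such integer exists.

x = 6

Take x = 6. Then 6² = 36 = 3·11 + 3, so 6² ≡ 3 (mod 11).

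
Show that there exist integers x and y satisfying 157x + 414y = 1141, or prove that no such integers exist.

x = 31, y = -9

157 and 414 are coprime, so 157x + 414y ranges over all of ℤ.
Run the Euclidean algorithm on 414 and 157: 414 = 2·157 + 100, 157 = 1·100 + 57, 100 = 1·57 + 43, 57 = 1·43 + 14, 43 = 3·14 + 1, 14 = 14·1 + 0.
Back-substituting, 1 = 43 − 3·14 = 43 − 3·(57 − 1·43) = −3·57 + 4·43 = −3·57 + 4·(100 − 1·57) = 4·100 − 7·57 = 4·100 − 7·(157 − 1·100) = −7·157 + 11·100 = −7·157 + 11·(414 − 2·157) = 11·414 − 29·157; that is, 157·(-29) + 414·11 = 1.
Multiplying through by 1141: x = (-29)·1141 = -33089, y = 11·1141 = 12551 is a solution.
The general solution is x = -33089 + 414k, y = 12551 − 157k; taking k = 80 gives the smaller pair x = 31, y = -9.
Check: 157·31 + 414·(-9) = 4867 − 3726 = 1141. ✓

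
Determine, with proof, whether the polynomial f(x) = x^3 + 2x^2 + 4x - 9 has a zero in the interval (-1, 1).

f has no root in that interval.

f(-1) = -12 and f(1) = -2, both negative.
f'(x) = 3x^2 + 4x + 4 has discriminant 4² − 4·3·4 = -32 < 0, so f' has no real roots and is positive for every real x.
So f is strictly increasing; between -1 and 1 its values lie between f(-1) = -12 and f(1) = -2, all negative. Therefore f has no root in (-1, 1).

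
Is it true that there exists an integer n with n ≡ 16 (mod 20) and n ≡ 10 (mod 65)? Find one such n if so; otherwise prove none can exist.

There is no such integer.

gcd(20, 65) = 5. If n ≡ 16 (mod 20) and n ≡ 10 (mod 65), then n ≡ 16 (mod 5) and n ≡ 10 (mod 5).
However 16 ≡ 1 and 10 ≡ 0 (mod 5), and 1 ≠ 0.
Therefore no such n exists.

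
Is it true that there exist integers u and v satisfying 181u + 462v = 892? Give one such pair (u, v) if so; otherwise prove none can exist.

181 and 462 are coprime, so 181u + 462v ranges over all of ℤ.
Dividing repeatedly: 462 = 2·181 + 100, 181 = 1·100 + 81, 100 = 1·81 + 19, 81 = 4·19 + 5, 19 = 3·5 + 4, 5 = 1·4 + 1, 4 = 4·1 + 0.
Back-substituting, 1 = 5 − 1·4 = 5 − (19 − 3·5) = −19 + 4·5 = −19 + 4·(81 − 4·19) = 4·81 − 17·19 = 4·81 − 17·(100 − 1·81) = −17·100 + 21·81 = −17·100 + 21·(181 − 1·100) = 21·181 − 38·100 = 21·181 − 38·(462 − 2·181) = −38·462 + 97·181; that is, 181·97 + 462·(-38) = 1.
Multiplying through by 892: u = 97·892 = 86524, v = (-38)·892 = -33896 is a solution.
Shifting by a multiple of (462, −181) keeps it a solution: u = 86524 − 187·462 = 130, v = -33896 + 187·181 = -49.
Check: 181·130 + 462·(-49) = 23530 − 22638 = 892. ✓

u = 130, v = -49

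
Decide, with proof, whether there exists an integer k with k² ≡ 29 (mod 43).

43 is prime, so by Euler's criterion 29 is a square mod 43 iff 29^((43−1)/2) = 29^21 ≡ 1 (mod 43).
Squaring successively (mod 43): 29^2 = 841 ≡ 24; 29^4 ≡ 24² = 576 ≡ 17; 29^8 ≡ 17² = 289 ≡ 31; 29^16 ≡ 31² = 961 ≡ 15.
Since 21 = 16 + 4 + 1, 29^21 ≡ 15 · 17 · 29; multiplying out mod 43: 15·17 = 255 ≡ 40, then 40·29 = 1160 ≡ 42. Thus 29^21 ≡ 42 ≡ −1 (mod 43).
The value −1 means 29 is a non-residue modulo 43, so k² ≡ 29 (mod 43) is impossible.

No such integer exists.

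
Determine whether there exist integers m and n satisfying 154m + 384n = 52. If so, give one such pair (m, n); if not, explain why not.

m = 130, n = -52

Every value of 154m + 384n is a multiple of gcd(154, 384) = 2; since 2 ∣ 52, solutions exist.
Dividing through by 2 reduces the equation to 77m + 192n = 26.
Dividing repeatedly: 192 = 2·77 + 38, 77 = 2·38 + 1, 38 = 38·1 + 0.
Unwinding: 1 = 77 − 2·38 = 77 − 2·(192 − 2·77) = −2·192 + 5·77, i.e. 77·5 + 192·(-2) = 1.
Times 26: 77·130 + 192·(-52) = 26, so (130, -52) solves it.
Check: 154·130 + 384·(-52) = 20020 − 19968 = 52. ✓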